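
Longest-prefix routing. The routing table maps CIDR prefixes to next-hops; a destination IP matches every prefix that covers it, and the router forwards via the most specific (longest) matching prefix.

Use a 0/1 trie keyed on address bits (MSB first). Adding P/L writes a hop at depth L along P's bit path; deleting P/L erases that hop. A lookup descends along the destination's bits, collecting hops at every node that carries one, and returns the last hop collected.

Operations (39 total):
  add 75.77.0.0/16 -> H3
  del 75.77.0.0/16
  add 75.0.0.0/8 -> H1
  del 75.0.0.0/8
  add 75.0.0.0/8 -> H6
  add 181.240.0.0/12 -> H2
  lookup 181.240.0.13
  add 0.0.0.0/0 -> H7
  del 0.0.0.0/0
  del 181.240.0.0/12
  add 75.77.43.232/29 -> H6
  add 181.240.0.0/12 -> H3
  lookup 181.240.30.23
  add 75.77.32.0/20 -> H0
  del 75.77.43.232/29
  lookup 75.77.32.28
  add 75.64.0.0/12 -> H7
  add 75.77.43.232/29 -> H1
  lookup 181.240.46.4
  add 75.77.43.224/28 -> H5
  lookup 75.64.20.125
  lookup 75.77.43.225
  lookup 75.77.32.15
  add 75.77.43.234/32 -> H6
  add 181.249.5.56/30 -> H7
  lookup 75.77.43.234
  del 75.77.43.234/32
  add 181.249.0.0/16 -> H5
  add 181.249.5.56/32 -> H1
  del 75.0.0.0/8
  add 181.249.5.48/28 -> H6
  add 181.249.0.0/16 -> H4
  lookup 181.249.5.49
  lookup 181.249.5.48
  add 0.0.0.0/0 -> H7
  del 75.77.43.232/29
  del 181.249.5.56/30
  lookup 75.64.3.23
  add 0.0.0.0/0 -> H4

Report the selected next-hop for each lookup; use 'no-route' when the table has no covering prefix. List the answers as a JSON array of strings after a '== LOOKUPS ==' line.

Apply in order:
  add 75.77.0.0/16 -> H3 at depth 16
  - 75.77.0.0/16 clear@16
  add 75.0.0.0/8 -> H1 at depth 8
  - 75.0.0.0/8 clear@8
  add 75.0.0.0/8 -> H6 at depth 8
  add 181.240.0.0/12 -> H2 at depth 12
  Q 181.240.0.13: descend 101101011111 ; hops seen [H2] ; pick H2
  add 0.0.0.0/0 -> H7 at depth 0
  - 0.0.0.0/0 clear@0
  - 181.240.0.0/12 clear@12
  add 75.77.43.232/29 -> H6 at depth 29
  add 181.240.0.0/12 -> H3 at depth 12
  Q 181.240.30.23: descend 101101011111 ; hops seen [H3] ; pick H3
  add 75.77.32.0/20 -> H0 at depth 20
  - 75.77.43.232/29 clear@29
  Q 75.77.32.28: descend 01001011010011010010 ; hops seen [H6,H0] ; pick H0
  add 75.64.0.0/12 -> H7 at depth 12
  add 75.77.43.232/29 -> H1 at depth 29
  Q 181.240.46.4: descend 101101011111 ; hops seen [H3] ; pick H3
  add 75.77.43.224/28 -> H5 at depth 28
  Q 75.64.20.125: descend 010010110100 ; hops seen [H6,H7] ; pick H7
  Q 75.77.43.225: descend 0100101101001101001010111110 ; hops seen [H6,H7,H0,H5] ; pick H5
  Q 75.77.32.15: descend 01001011010011010010 ; hops seen [H6,H7,H0] ; pick H0
  add 75.77.43.234/32 -> H6 at depth 32
  add 181.249.5.56/30 -> H7 at depth 30
  Q 75.77.43.234: descend 01001011010011010010101111101010 ; hops seen [H6,H7,H0,H5,H1,H6] ; pick H6
  - 75.77.43.234/32 clear@32
  add 181.249.0.0/16 -> H5 at depth 16
  add 181.249.5.56/32 -> H1 at depth 32
  - 75.0.0.0/8 clear@8
  add 181.249.5.48/28 -> H6 at depth 28
  add 181.249.0.0/16 -> H4 at depth 16
  Q 181.249.5.49: descend 1011010111111001000001010011 ; hops seen [H3,H4,H6] ; pick H6
  Q 181.249.5.48: descend 1011010111111001000001010011 ; hops seen [H3,H4,H6] ; pick H6
  add 0.0.0.0/0 -> H7 at depth 0
  - 75.77.43.232/29 clear@29
  - 181.249.5.56/30 clear@30
  Q 75.64.3.23: descend 010010110100 ; hops seen [H7,H7] ; pick H7
  add 0.0.0.0/0 -> H4 at depth 0

== LOOKUPS ==
["H2","H3","H0","H3","H7","H5","H0","H6","H6","H6","H7"]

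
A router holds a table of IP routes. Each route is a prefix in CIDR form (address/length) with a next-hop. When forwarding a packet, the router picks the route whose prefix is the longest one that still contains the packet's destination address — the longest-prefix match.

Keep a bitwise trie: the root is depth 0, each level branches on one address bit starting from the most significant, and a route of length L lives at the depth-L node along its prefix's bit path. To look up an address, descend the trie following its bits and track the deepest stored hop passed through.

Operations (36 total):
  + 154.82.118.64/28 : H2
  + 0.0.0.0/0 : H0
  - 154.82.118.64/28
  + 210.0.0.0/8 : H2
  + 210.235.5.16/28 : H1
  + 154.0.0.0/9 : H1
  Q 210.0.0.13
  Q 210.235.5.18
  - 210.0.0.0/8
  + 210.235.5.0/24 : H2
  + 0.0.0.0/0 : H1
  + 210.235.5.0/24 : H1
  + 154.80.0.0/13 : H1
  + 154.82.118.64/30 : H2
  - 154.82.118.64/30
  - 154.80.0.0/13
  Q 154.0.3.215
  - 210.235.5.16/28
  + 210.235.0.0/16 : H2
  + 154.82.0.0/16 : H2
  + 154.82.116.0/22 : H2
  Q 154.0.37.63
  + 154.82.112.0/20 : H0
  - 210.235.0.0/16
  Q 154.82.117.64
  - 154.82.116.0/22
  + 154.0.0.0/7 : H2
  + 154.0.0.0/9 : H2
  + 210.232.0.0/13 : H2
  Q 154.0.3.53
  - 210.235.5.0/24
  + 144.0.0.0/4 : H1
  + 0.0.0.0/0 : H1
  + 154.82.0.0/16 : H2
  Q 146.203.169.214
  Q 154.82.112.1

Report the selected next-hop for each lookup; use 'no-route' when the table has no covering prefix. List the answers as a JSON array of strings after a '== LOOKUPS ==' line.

Process each operation:
  add 154.82.118.64/28 -> H2 at depth 28
  add 0.0.0.0/0 -> H0 at depth 0
  del 154.82.118.64/28 (clear depth 28)
  add 210.0.0.0/8 -> H2 at depth 8
  add 210.235.5.16/28 -> H1 at depth 28
  add 154.0.0.0/9 -> H1 at depth 9
  ? 210.0.0.13  path d0:H0→d1:-→d2:-→d3:-→d4:-→d5:-→d6:-→d7:-→d8:H2  best=H2
  ? 210.235.5.18  path d0:H0→d1:-→d2:-→d3:-→d4:-→d5:-→d6:-→d7:-→d8:H2→d9:-→d10:-→d11:-→d12:-→d13:-→d14:-→d15:-→d16:-→d17:-→d18:-→d19:-→d20:-→d21:-→d22:-→d23:-→d24:-→d25:-→d26:-→d27:-→d28:H1  best=H1
  del 210.0.0.0/8 (clear depth 8)
  add 210.235.5.0/24 -> H2 at depth 24
  add 0.0.0.0/0 -> H1 at depth 0
  add 210.235.5.0/24 -> H1 at depth 24
  add 154.80.0.0/13 -> H1 at depth 13
  add 154.82.118.64/30 -> H2 at depth 30
  del 154.82.118.64/30 (clear depth 30)
  del 154.80.0.0/13 (clear depth 13)
  ? 154.0.3.215  path d0:H1→d1:-→d2:-→d3:-→d4:-→d5:-→d6:-→d7:-→d8:-→d9:H1  best=H1
  del 210.235.5.16/28 (clear depth 28)
  add 210.235.0.0/16 -> H2 at depth 16
  add 154.82.0.0/16 -> H2 at depth 16
  add 154.82.116.0/22 -> H2 at depth 22
  ? 154.0.37.63  path d0:H1→d1:-→d2:-→d3:-→d4:-→d5:-→d6:-→d7:-→d8:-→d9:H1  best=H1
  add 154.82.112.0/20 -> H0 at depth 20
  del 210.235.0.0/16 (clear depth 16)
  ? 154.82.117.64  path d0:H1→d1:-→d2:-→d3:-→d4:-→d5:-→d6:-→d7:-→d8:-→d9:H1→d10:-→d11:-→d12:-→d13:-→d14:-→d15:-→d16:H2→d17:-→d18:-→d19:-→d20:H0→d21:-→d22:H2  best=H2
  del 154.82.116.0/22 (clear depth 22)
  add 154.0.0.0/7 -> H2 at depth 7
  add 154.0.0.0/9 -> H2 at depth 9
  add 210.232.0.0/13 -> H2 at depth 13
  ? 154.0.3.53  path d0:H1→d1:-→d2:-→d3:-→d4:-→d5:-→d6:-→d7:H2→d8:-→d9:H2  best=H2
  del 210.235.5.0/24 (clear depth 24)
  add 144.0.0.0/4 -> H1 at depth 4
  add 0.0.0.0/0 -> H1 at depth 0
  add 154.82.0.0/16 -> H2 at depth 16
  ? 146.203.169.214  path d0:H1→d1:-→d2:-→d3:-→d4:H1  best=H1
  ? 154.82.112.1  path d0:H1→d1:-→d2:-→d3:-→d4:H1→d5:-→d6:-→d7:H2→d8:-→d9:H2→d10:-→d11:-→d12:-→d13:-→d14:-→d15:-→d16:H2→d17:-→d18:-→d19:-→d20:H0→d21:-  best=H0

== LOOKUPS ==
["H2","H1","H1","H1","H2","H2","H1","H0"]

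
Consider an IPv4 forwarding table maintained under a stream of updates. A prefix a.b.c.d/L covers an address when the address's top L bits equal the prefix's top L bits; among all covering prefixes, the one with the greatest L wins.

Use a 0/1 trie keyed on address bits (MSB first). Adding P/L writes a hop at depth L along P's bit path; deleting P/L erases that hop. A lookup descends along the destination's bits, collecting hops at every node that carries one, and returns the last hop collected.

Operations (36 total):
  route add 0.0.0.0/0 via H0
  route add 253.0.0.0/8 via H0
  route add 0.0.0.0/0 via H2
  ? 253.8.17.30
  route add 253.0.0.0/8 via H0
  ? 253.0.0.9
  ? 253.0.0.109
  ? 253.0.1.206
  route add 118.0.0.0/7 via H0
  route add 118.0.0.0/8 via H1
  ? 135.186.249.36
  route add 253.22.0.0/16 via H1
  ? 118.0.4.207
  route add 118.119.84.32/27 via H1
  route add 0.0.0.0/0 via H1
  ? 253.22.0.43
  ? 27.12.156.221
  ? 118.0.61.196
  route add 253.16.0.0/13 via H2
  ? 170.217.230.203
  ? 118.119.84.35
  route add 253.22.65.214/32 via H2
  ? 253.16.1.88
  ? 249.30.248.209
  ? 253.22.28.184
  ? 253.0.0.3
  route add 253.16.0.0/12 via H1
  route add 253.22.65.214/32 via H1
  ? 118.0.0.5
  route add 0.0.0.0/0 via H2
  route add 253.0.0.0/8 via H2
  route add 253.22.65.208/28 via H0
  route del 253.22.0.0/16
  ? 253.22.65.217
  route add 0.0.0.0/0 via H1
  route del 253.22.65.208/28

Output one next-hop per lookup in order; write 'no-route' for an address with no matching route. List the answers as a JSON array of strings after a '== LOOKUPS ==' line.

Trace:
  + 0.0.0.0/0 (H0) depth=0
  + 253.0.0.0/8 (H0) depth=8
  + 0.0.0.0/0 (H2) depth=0
  ? 253.8.17.30  path d0:H2→d1:-→d2:-→d3:-→d4:-→d5:-→d6:-→d7:-→d8:H0  best=H0
  + 253.0.0.0/8 (H0) depth=8
  ? 253.0.0.9  path d0:H2→d1:-→d2:-→d3:-→d4:-→d5:-→d6:-→d7:-→d8:H0  best=H0
  ? 253.0.0.109  path d0:H2→d1:-→d2:-→d3:-→d4:-→d5:-→d6:-→d7:-→d8:H0  best=H0
  ? 253.0.1.206  path d0:H2→d1:-→d2:-→d3:-→d4:-→d5:-→d6:-→d7:-→d8:H0  best=H0
  + 118.0.0.0/7 (H0) depth=7
  + 118.0.0.0/8 (H1) depth=8
  ? 135.186.249.36  path d0:H2→d1:-  best=H2
  + 253.22.0.0/16 (H1) depth=16
  ? 118.0.4.207  path d0:H2→d1:-→d2:-→d3:-→d4:-→d5:-→d6:-→d7:H0→d8:H1  best=H1
  + 118.119.84.32/27 (H1) depth=27
  + 0.0.0.0/0 (H1) depth=0
  ? 253.22.0.43  path d0:H1→d1:-→d2:-→d3:-→d4:-→d5:-→d6:-→d7:-→d8:H0→d9:-→d10:-→d11:-→d12:-→d13:-→d14:-→d15:-→d16:H1  best=H1
  ? 27.12.156.221  path d0:H1→d1:-  best=H1
  ? 118.0.61.196  path d0:H1→d1:-→d2:-→d3:-→d4:-→d5:-→d6:-→d7:H0→d8:H1→d9:-  best=H1
  + 253.16.0.0/13 (H2) depth=13
  ? 170.217.230.203  path d0:H1→d1:-  best=H1
  ? 118.119.84.35  path d0:H1→d1:-→d2:-→d3:-→d4:-→d5:-→d6:-→d7:H0→d8:H1→d9:-→d10:-→d11:-→d12:-→d13:-→d14:-→d15:-→d16:-→d17:-→d18:-→d19:-→d20:-→d21:-→d22:-→d23:-→d24:-→d25:-→d26:-→d27:H1  best=H1
  + 253.22.65.214/32 (H2) depth=32
  ? 253.16.1.88  path d0:H1→d1:-→d2:-→d3:-→d4:-→d5:-→d6:-→d7:-→d8:H0→d9:-→d10:-→d11:-→d12:-→d13:H2  best=H2
  ? 249.30.248.209  path d0:H1→d1:-→d2:-→d3:-→d4:-→d5:-  best=H1
  ? 253.22.28.184  path d0:H1→d1:-→d2:-→d3:-→d4:-→d5:-→d6:-→d7:-→d8:H0→d9:-→d10:-→d11:-→d12:-→d13:H2→d14:-→d15:-→d16:H1→d17:-  best=H1
  ? 253.0.0.3  path d0:H1→d1:-→d2:-→d3:-→d4:-→d5:-→d6:-→d7:-→d8:H0→d9:-→d10:-→d11:-  best=H0
  + 253.16.0.0/12 (H1) depth=12
  + 253.22.65.214/32 (H1) depth=32
  ? 118.0.0.5  path d0:H1→d1:-→d2:-→d3:-→d4:-→d5:-→d6:-→d7:H0→d8:H1→d9:-  best=H1
  + 0.0.0.0/0 (H2) depth=0
  + 253.0.0.0/8 (H2) depth=8
  + 253.22.65.208/28 (H0) depth=28
  del 253.22.0.0/16 (clear depth 16)
  ? 253.22.65.217  path d0:H2→d1:-→d2:-→d3:-→d4:-→d5:-→d6:-→d7:-→d8:H2→d9:-→d10:-→d11:-→d12:H1→d13:H2→d14:-→d15:-→d16:-→d17:-→d18:-→d19:-→d20:-→d21:-→d22:-→d23:-→d24:-→d25:-→d26:-→d27:-→d28:H0  best=H0
  + 0.0.0.0/0 (H1) depth=0
  del 253.22.65.208/28 (clear depth 28)

== LOOKUPS ==
["H0","H0","H0","H0","H2","H1","H1","H1","H1","H1","H1","H2","H1","H1","H0","H1","H0"]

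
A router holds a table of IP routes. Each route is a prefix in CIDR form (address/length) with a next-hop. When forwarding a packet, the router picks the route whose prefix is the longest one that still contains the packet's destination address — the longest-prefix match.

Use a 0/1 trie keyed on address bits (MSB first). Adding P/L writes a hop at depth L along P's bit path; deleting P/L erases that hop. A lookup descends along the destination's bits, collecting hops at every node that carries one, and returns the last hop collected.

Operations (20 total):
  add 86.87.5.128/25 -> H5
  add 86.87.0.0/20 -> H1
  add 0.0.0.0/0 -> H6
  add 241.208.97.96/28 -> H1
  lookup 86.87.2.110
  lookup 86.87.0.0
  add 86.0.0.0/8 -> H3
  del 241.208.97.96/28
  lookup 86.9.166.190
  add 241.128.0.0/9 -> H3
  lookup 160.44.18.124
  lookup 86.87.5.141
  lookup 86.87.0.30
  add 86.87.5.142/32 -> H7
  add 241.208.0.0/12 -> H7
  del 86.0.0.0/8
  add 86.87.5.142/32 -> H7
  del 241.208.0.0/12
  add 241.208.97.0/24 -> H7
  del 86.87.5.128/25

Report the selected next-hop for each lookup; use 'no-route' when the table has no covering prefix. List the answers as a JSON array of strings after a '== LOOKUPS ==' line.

Apply in order:
  + 86.87.5.128/25 (H5) depth=25
  + 86.87.0.0/20 (H1) depth=20
  + 0.0.0.0/0 (H6) depth=0
  + 241.208.97.96/28 (H1) depth=28
  ? 86.87.2.110  path d0:H6→d1:-→d2:-→d3:-→d4:-→d5:-→d6:-→d7:-→d8:-→d9:-→d10:-→d11:-→d12:-→d13:-→d14:-→d15:-→d16:-→d17:-→d18:-→d19:-→d20:H1→d21:-  best=H1
  ? 86.87.0.0  path d0:H6→d1:-→d2:-→d3:-→d4:-→d5:-→d6:-→d7:-→d8:-→d9:-→d10:-→d11:-→d12:-→d13:-→d14:-→d15:-→d16:-→d17:-→d18:-→d19:-→d20:H1→d21:-  best=H1
  + 86.0.0.0/8 (H3) depth=8
  - 241.208.97.96/28 clear@28
  ? 86.9.166.190  path d0:H6→d1:-→d2:-→d3:-→d4:-→d5:-→d6:-→d7:-→d8:H3→d9:-  best=H3
  + 241.128.0.0/9 (H3) depth=9
  ? 160.44.18.124  path d0:H6→d1:-  best=H6
  ? 86.87.5.141  path d0:H6→d1:-→d2:-→d3:-→d4:-→d5:-→d6:-→d7:-→d8:H3→d9:-→d10:-→d11:-→d12:-→d13:-→d14:-→d15:-→d16:-→d17:-→d18:-→d19:-→d20:H1→d21:-→d22:-→d23:-→d24:-→d25:H5  best=H5
  ? 86.87.0.30  path d0:H6→d1:-→d2:-→d3:-→d4:-→d5:-→d6:-→d7:-→d8:H3→d9:-→d10:-→d11:-→d12:-→d13:-→d14:-→d15:-→d16:-→d17:-→d18:-→d19:-→d20:H1→d21:-  best=H1
  + 86.87.5.142/32 (H7) depth=32
  + 241.208.0.0/12 (H7) depth=12
  - 86.0.0.0/8 clear@8
  + 86.87.5.142/32 (H7) depth=32
  - 241.208.0.0/12 clear@12
  + 241.208.97.0/24 (H7) depth=24
  - 86.87.5.128/25 clear@25

== LOOKUPS ==
["H1","H1","H3","H6","H5","H1"]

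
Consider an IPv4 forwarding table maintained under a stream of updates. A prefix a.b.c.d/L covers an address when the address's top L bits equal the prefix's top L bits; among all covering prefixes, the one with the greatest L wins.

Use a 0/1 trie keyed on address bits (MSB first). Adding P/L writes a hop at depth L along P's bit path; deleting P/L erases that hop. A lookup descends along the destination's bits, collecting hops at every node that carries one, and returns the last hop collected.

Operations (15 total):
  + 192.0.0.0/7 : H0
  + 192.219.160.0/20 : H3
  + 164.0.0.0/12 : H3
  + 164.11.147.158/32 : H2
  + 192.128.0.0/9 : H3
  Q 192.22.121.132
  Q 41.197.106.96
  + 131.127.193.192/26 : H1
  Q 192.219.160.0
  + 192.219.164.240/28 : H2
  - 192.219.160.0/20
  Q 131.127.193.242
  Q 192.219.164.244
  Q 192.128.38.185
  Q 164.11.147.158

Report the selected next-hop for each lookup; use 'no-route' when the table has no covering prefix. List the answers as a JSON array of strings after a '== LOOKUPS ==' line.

Trace:
  + 192.0.0.0/7 (H0) depth=7
  + 192.219.160.0/20 (H3) depth=20
  + 164.0.0.0/12 (H3) depth=12
  + 164.11.147.158/32 (H2) depth=32
  + 192.128.0.0/9 (H3) depth=9
  lookup 192.22.121.132: bits 11000000 walk d0:-→d1:-→d2:-→d3:-→d4:-→d5:-→d6:-→d7:H0→d8:- -> H0
  lookup 41.197.106.96: bits ε walk d0:- -> no-route
  + 131.127.193.192/26 (H1) depth=26
  lookup 192.219.160.0: bits 11000000110110111010 walk d0:-→d1:-→d2:-→d3:-→d4:-→d5:-→d6:-→d7:H0→d8:-→d9:H3→d10:-→d11:-→d12:-→d13:-→d14:-→d15:-→d16:-→d17:-→d18:-→d19:-→d20:H3 -> H3
  + 192.219.164.240/28 (H2) depth=28
  del 192.219.160.0/20 (clear depth 20)
  lookup 131.127.193.242: bits 10000011011111111100000111 walk d0:-→d1:-→d2:-→d3:-→d4:-→d5:-→d6:-→d7:-→d8:-→d9:-→d10:-→d11:-→d12:-→d13:-→d14:-→d15:-→d16:-→d17:-→d18:-→d19:-→d20:-→d21:-→d22:-→d23:-→d24:-→d25:-→d26:H1 -> H1
  lookup 192.219.164.244: bits 1100000011011011101001001111 walk d0:-→d1:-→d2:-→d3:-→d4:-→d5:-→d6:-→d7:H0→d8:-→d9:H3→d10:-→d11:-→d12:-→d13:-→d14:-→d15:-→d16:-→d17:-→d18:-→d19:-→d20:-→d21:-→d22:-→d23:-→d24:-→d25:-→d26:-→d27:-→d28:H2 -> H2
  lookup 192.128.38.185: bits 110000001 walk d0:-→d1:-→d2:-→d3:-→d4:-→d5:-→d6:-→d7:H0→d8:-→d9:H3 -> H3
  lookup 164.11.147.158: bits 10100100000010111001001110011110 walk d0:-→d1:-→d2:-→d3:-→d4:-→d5:-→d6:-→d7:-→d8:-→d9:-→d10:-→d11:-→d12:H3→d13:-→d14:-→d15:-→d16:-→d17:-→d18:-→d19:-→d20:-→d21:-→d22:-→d23:-→d24:-→d25:-→d26:-→d27:-→d28:-→d29:-→d30:-→d31:-→d32:H2 -> H2

== LOOKUPS ==
["H0","no-route","H3","H1","H2","H3","H2"]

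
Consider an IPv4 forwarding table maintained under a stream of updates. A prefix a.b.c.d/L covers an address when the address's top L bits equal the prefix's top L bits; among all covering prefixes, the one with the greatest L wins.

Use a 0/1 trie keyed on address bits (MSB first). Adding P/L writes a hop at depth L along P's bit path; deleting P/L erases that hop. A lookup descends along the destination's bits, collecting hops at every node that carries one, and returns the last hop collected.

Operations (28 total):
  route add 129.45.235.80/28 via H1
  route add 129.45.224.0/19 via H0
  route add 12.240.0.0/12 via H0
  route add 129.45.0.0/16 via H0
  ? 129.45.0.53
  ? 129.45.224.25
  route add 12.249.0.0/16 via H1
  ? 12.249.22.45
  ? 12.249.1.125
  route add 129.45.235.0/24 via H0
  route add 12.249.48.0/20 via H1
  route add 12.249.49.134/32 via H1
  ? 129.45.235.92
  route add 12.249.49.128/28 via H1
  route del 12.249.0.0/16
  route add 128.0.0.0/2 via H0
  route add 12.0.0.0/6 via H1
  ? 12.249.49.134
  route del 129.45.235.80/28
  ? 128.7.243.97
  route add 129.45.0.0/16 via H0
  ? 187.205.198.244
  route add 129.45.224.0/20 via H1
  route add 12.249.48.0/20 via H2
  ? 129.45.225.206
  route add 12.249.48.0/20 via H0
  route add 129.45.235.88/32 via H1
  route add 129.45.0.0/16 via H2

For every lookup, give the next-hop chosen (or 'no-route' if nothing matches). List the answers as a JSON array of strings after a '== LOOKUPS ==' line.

Process each operation:
  add 129.45.235.80/28 -> H1 at depth 28
  add 129.45.224.0/19 -> H0 at depth 19
  add 12.240.0.0/12 -> H0 at depth 12
  add 129.45.0.0/16 -> H0 at depth 16
  Q 129.45.0.53: descend 1000000100101101 ; hops seen [H0] ; pick H0
  Q 129.45.224.25: descend 10000001001011011110 ; hops seen [H0,H0] ; pick H0
  add 12.249.0.0/16 -> H1 at depth 16
  Q 12.249.22.45: descend 0000110011111001 ; hops seen [H0,H1] ; pick H1
  Q 12.249.1.125: descend 0000110011111001 ; hops seen [H0,H1] ; pick H1
  add 129.45.235.0/24 -> H0 at depth 24
  add 12.249.48.0/20 -> H1 at depth 20
  add 12.249.49.134/32 -> H1 at depth 32
  Q 129.45.235.92: descend 1000000100101101111010110101 ; hops seen [H0,H0,H0,H1] ; pick H1
  add 12.249.49.128/28 -> H1 at depth 28
  del 12.249.0.0/16 (clear depth 16)
  add 128.0.0.0/2 -> H0 at depth 2
  add 12.0.0.0/6 -> H1 at depth 6
  Q 12.249.49.134: descend 00001100111110010011000110000110 ; hops seen [H1,H0,H1,H1,H1] ; pick H1
  del 129.45.235.80/28 (clear depth 28)
  Q 128.7.243.97: descend 1000000 ; hops seen [H0] ; pick H0
  add 129.45.0.0/16 -> H0 at depth 16
  Q 187.205.198.244: descend 10 ; hops seen [H0] ; pick H0
  add 129.45.224.0/20 -> H1 at depth 20
  add 12.249.48.0/20 -> H2 at depth 20
  Q 129.45.225.206: descend 10000001001011011110 ; hops seen [H0,H0,H0,H1] ; pick H1
  add 12.249.48.0/20 -> H0 at depth 20
  add 129.45.235.88/32 -> H1 at depth 32
  add 129.45.0.0/16 -> H2 at depth 16

== LOOKUPS ==
["H0","H0","H1","H1","H1","H1","H0","H0","H1"]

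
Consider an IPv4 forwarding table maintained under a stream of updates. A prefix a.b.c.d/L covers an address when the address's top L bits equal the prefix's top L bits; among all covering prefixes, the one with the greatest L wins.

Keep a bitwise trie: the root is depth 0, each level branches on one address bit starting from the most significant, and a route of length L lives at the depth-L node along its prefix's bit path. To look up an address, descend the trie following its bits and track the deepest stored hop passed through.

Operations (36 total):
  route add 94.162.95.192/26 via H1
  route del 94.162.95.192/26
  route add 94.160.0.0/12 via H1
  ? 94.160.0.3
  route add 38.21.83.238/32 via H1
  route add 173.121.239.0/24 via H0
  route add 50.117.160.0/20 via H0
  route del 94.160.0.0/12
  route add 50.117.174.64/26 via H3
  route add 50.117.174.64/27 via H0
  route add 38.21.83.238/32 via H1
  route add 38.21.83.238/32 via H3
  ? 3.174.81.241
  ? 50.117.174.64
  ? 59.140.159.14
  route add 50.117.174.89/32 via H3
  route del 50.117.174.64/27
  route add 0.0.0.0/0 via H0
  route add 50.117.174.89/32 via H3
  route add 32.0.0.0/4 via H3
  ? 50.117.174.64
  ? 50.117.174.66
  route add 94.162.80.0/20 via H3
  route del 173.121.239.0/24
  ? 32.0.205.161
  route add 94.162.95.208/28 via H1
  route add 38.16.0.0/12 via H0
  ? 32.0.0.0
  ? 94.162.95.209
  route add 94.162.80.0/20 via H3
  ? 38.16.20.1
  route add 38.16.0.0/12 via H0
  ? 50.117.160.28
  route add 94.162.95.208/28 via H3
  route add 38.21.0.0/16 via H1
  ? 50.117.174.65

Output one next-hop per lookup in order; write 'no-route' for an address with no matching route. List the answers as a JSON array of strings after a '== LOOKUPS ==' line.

Trace:
  + 94.162.95.192/26 (H1) depth=26
  - 94.162.95.192/26 clear@26
  + 94.160.0.0/12 (H1) depth=12
  Q 94.160.0.3: descend 01011110101000 ; hops seen [H1] ; pick H1
  + 38.21.83.238/32 (H1) depth=32
  + 173.121.239.0/24 (H0) depth=24
  + 50.117.160.0/20 (H0) depth=20
  - 94.160.0.0/12 clear@12
  + 50.117.174.64/26 (H3) depth=26
  + 50.117.174.64/27 (H0) depth=27
  + 38.21.83.238/32 (H1) depth=32
  + 38.21.83.238/32 (H3) depth=32
  Q 3.174.81.241: descend 00 ; hops seen [∅] ; pick no-route
  Q 50.117.174.64: descend 001100100111010110101110010 ; hops seen [H0,H3,H0] ; pick H0
  Q 59.140.159.14: descend 0011 ; hops seen [∅] ; pick no-route
  + 50.117.174.89/32 (H3) depth=32
  - 50.117.174.64/27 clear@27
  + 0.0.0.0/0 (H0) depth=0
  + 50.117.174.89/32 (H3) depth=32
  + 32.0.0.0/4 (H3) depth=4
  Q 50.117.174.64: descend 001100100111010110101110010 ; hops seen [H0,H0,H3] ; pick H3
  Q 50.117.174.66: descend 001100100111010110101110010 ; hops seen [H0,H0,H3] ; pick H3
  + 94.162.80.0/20 (H3) depth=20
  - 173.121.239.0/24 clear@24
  Q 32.0.205.161: descend 00100 ; hops seen [H0,H3] ; pick H3
  + 94.162.95.208/28 (H1) depth=28
  + 38.16.0.0/12 (H0) depth=12
  Q 32.0.0.0: descend 00100 ; hops seen [H0,H3] ; pick H3
  Q 94.162.95.209: descend 0101111010100010010111111101 ; hops seen [H0,H3,H1] ; pick H1
  + 94.162.80.0/20 (H3) depth=20
  Q 38.16.20.1: descend 0010011000010 ; hops seen [H0,H3,H0] ; pick H0
  + 38.16.0.0/12 (H0) depth=12
  Q 50.117.160.28: descend 00110010011101011010 ; hops seen [H0,H0] ; pick H0
  + 94.162.95.208/28 (H3) depth=28
  + 38.21.0.0/16 (H1) depth=16
  Q 50.117.174.65: descend 001100100111010110101110010 ; hops seen [H0,H0,H3] ; pick H3

== LOOKUPS ==
["H1","no-route","H0","no-route","H3","H3","H3","H3","H1","H0","H0","H3"]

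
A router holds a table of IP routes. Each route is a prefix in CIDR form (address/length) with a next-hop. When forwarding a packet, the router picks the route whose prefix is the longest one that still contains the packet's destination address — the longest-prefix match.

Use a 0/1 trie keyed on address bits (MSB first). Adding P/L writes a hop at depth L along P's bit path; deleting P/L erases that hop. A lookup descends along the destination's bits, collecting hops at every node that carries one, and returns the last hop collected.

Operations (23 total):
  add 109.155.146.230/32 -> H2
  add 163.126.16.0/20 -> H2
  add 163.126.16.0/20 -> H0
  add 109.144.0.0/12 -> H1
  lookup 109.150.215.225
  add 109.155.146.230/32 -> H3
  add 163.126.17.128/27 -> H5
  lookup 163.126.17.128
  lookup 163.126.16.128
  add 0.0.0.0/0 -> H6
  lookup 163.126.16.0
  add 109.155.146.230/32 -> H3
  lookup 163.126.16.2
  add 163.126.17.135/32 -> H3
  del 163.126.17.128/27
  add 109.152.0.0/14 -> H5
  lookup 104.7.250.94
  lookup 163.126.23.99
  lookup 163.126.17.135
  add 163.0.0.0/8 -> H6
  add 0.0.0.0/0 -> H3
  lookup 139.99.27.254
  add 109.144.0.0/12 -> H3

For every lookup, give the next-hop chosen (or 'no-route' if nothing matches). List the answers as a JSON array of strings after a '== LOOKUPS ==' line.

Apply in order:
  + 109.155.146.230/32 (H2) depth=32
  + 163.126.16.0/20 (H2) depth=20
  + 163.126.16.0/20 (H0) depth=20
  + 109.144.0.0/12 (H1) depth=12
  ? 109.150.215.225  path d0:-→d1:-→d2:-→d3:-→d4:-→d5:-→d6:-→d7:-→d8:-→d9:-→d10:-→d11:-→d12:H1  best=H1
  + 109.155.146.230/32 (H3) depth=32
  + 163.126.17.128/27 (H5) depth=27
  ? 163.126.17.128  path d0:-→d1:-→d2:-→d3:-→d4:-→d5:-→d6:-→d7:-→d8:-→d9:-→d10:-→d11:-→d12:-→d13:-→d14:-→d15:-→d16:-→d17:-→d18:-→d19:-→d20:H0→d21:-→d22:-→d23:-→d24:-→d25:-→d26:-→d27:H5  best=H5
  ? 163.126.16.128  path d0:-→d1:-→d2:-→d3:-→d4:-→d5:-→d6:-→d7:-→d8:-→d9:-→d10:-→d11:-→d12:-→d13:-→d14:-→d15:-→d16:-→d17:-→d18:-→d19:-→d20:H0→d21:-→d22:-→d23:-  best=H0
  + 0.0.0.0/0 (H6) depth=0
  ? 163.126.16.0  path d0:H6→d1:-→d2:-→d3:-→d4:-→d5:-→d6:-→d7:-→d8:-→d9:-→d10:-→d11:-→d12:-→d13:-→d14:-→d15:-→d16:-→d17:-→d18:-→d19:-→d20:H0→d21:-→d22:-→d23:-  best=H0
  + 109.155.146.230/32 (H3) depth=32
  ? 163.126.16.2  path d0:H6→d1:-→d2:-→d3:-→d4:-→d5:-→d6:-→d7:-→d8:-→d9:-→d10:-→d11:-→d12:-→d13:-→d14:-→d15:-→d16:-→d17:-→d18:-→d19:-→d20:H0→d21:-→d22:-→d23:-  best=H0
  + 163.126.17.135/32 (H3) depth=32
  - 163.126.17.128/27 clear@27
  + 109.152.0.0/14 (H5) depth=14
  ? 104.7.250.94  path d0:H6→d1:-→d2:-→d3:-→d4:-→d5:-  best=H6
  ? 163.126.23.99  path d0:H6→d1:-→d2:-→d3:-→d4:-→d5:-→d6:-→d7:-→d8:-→d9:-→d10:-→d11:-→d12:-→d13:-→d14:-→d15:-→d16:-→d17:-→d18:-→d19:-→d20:H0→d21:-  best=H0
  ? 163.126.17.135  path d0:H6→d1:-→d2:-→d3:-→d4:-→d5:-→d6:-→d7:-→d8:-→d9:-→d10:-→d11:-→d12:-→d13:-→d14:-→d15:-→d16:-→d17:-→d18:-→d19:-→d20:H0→d21:-→d22:-→d23:-→d24:-→d25:-→d26:-→d27:-→d28:-→d29:-→d30:-→d31:-→d32:H3  best=H3
  + 163.0.0.0/8 (H6) depth=8
  + 0.0.0.0/0 (H3) depth=0
  ? 139.99.27.254  path d0:H3→d1:-→d2:-  best=H3
  + 109.144.0.0/12 (H3) depth=12

== LOOKUPS ==
["H1","H5","H0","H0","H0","H6","H0","H3","H3"]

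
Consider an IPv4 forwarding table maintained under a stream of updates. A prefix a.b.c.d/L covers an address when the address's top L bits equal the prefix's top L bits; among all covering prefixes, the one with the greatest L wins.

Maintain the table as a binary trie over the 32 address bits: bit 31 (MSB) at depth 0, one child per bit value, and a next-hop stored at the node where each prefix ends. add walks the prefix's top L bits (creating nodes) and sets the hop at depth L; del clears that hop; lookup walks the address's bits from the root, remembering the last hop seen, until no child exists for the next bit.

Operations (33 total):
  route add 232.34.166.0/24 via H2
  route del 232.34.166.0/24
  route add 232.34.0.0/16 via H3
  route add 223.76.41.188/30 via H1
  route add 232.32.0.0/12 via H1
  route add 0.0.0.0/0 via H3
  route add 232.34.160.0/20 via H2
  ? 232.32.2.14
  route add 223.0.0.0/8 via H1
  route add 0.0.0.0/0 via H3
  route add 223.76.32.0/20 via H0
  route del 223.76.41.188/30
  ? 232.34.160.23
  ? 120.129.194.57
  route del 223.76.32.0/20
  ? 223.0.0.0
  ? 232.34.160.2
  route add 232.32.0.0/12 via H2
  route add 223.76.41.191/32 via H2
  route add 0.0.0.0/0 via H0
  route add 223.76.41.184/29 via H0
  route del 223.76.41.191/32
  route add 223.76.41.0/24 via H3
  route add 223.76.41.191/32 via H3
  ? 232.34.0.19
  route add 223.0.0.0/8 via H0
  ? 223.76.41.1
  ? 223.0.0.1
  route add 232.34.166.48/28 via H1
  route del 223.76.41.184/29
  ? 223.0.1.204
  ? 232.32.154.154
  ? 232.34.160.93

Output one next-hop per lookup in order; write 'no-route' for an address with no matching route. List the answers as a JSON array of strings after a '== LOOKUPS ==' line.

Apply in order:
  add 232.34.166.0/24 -> H2 at depth 24
  - 232.34.166.0/24 clear@24
  add 232.34.0.0/16 -> H3 at depth 16
  add 223.76.41.188/30 -> H1 at depth 30
  add 232.32.0.0/12 -> H1 at depth 12
  add 0.0.0.0/0 -> H3 at depth 0
  add 232.34.160.0/20 -> H2 at depth 20
  Q 232.32.2.14: descend 11101000001000 ; hops seen [H3,H1] ; pick H1
  add 223.0.0.0/8 -> H1 at depth 8
  add 0.0.0.0/0 -> H3 at depth 0
  add 223.76.32.0/20 -> H0 at depth 20
  - 223.76.41.188/30 clear@30
  Q 232.34.160.23: descend 111010000010001010100 ; hops seen [H3,H1,H3,H2] ; pick H2
  Q 120.129.194.57: descend ε ; hops seen [H3] ; pick H3
  - 223.76.32.0/20 clear@20
  Q 223.0.0.0: descend 110111110 ; hops seen [H3,H1] ; pick H1
  Q 232.34.160.2: descend 111010000010001010100 ; hops seen [H3,H1,H3,H2] ; pick H2
  add 232.32.0.0/12 -> H2 at depth 12
  add 223.76.41.191/32 -> H2 at depth 32
  add 0.0.0.0/0 -> H0 at depth 0
  add 223.76.41.184/29 -> H0 at depth 29
  - 223.76.41.191/32 clear@32
  add 223.76.41.0/24 -> H3 at depth 24
  add 223.76.41.191/32 -> H3 at depth 32
  Q 232.34.0.19: descend 1110100000100010 ; hops seen [H0,H2,H3] ; pick H3
  add 223.0.0.0/8 -> H0 at depth 8
  Q 223.76.41.1: descend 110111110100110000101001 ; hops seen [H0,H0,H3] ; pick H3
  Q 223.0.0.1: descend 110111110 ; hops seen [H0,H0] ; pick H0
  add 232.34.166.48/28 -> H1 at depth 28
  - 223.76.41.184/29 clear@29
  Q 223.0.1.204: descend 110111110 ; hops seen [H0,H0] ; pick H0
  Q 232.32.154.154: descend 11101000001000 ; hops seen [H0,H2] ; pick H2
  Q 232.34.160.93: descend 111010000010001010100 ; hops seen [H0,H2,H3,H2] ; pick H2

== LOOKUPS ==
["H1","H2","H3","H1","H2","H3","H3","H0","H0","H2","H2"]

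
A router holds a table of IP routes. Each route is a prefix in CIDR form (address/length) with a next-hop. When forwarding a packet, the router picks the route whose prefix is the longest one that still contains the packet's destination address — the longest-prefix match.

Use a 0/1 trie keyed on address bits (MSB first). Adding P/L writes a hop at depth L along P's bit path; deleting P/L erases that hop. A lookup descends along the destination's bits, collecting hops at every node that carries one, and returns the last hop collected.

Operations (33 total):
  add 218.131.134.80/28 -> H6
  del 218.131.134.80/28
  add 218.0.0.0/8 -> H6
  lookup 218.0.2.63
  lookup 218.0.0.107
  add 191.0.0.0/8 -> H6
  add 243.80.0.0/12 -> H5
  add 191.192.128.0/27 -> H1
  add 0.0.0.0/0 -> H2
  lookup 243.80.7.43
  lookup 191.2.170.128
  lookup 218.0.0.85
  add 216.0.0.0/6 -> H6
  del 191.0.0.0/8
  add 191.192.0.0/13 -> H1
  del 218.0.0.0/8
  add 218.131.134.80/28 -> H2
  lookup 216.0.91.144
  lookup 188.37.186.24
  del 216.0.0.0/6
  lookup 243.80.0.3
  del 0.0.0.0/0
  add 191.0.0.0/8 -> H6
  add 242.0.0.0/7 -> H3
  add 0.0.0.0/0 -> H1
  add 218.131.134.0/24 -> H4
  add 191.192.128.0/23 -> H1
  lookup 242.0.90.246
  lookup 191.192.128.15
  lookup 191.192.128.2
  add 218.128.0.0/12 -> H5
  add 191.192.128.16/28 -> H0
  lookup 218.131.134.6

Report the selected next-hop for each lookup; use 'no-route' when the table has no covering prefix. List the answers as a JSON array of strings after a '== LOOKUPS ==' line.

Process each operation:
  add 218.131.134.80/28 -> H6 at depth 28
  - 218.131.134.80/28 clear@28
  add 218.0.0.0/8 -> H6 at depth 8
  Q 218.0.2.63: descend 11011010 ; hops seen [H6] ; pick H6
  Q 218.0.0.107: descend 11011010 ; hops seen [H6] ; pick H6
  add 191.0.0.0/8 -> H6 at depth 8
  add 243.80.0.0/12 -> H5 at depth 12
  add 191.192.128.0/27 -> H1 at depth 27
  add 0.0.0.0/0 -> H2 at depth 0
  Q 243.80.7.43: descend 111100110101 ; hops seen [H2,H5] ; pick H5
  Q 191.2.170.128: descend 10111111 ; hops seen [H2,H6] ; pick H6
  Q 218.0.0.85: descend 11011010 ; hops seen [H2,H6] ; pick H6
  add 216.0.0.0/6 -> H6 at depth 6
  - 191.0.0.0/8 clear@8
  add 191.192.0.0/13 -> H1 at depth 13
  - 218.0.0.0/8 clear@8
  add 218.131.134.80/28 -> H2 at depth 28
  Q 216.0.91.144: descend 110110 ; hops seen [H2,H6] ; pick H6
  Q 188.37.186.24: descend 101111 ; hops seen [H2] ; pick H2
  - 216.0.0.0/6 clear@6
  Q 243.80.0.3: descend 111100110101 ; hops seen [H2,H5] ; pick H5
  - 0.0.0.0/0 clear@0
  add 191.0.0.0/8 -> H6 at depth 8
  add 242.0.0.0/7 -> H3 at depth 7
  add 0.0.0.0/0 -> H1 at depth 0
  add 218.131.134.0/24 -> H4 at depth 24
  add 191.192.128.0/23 -> H1 at depth 23
  Q 242.0.90.246: descend 1111001 ; hops seen [H1,H3] ; pick H3
  Q 191.192.128.15: descend 101111111100000010000000000 ; hops seen [H1,H6,H1,H1,H1] ; pick H1
  Q 191.192.128.2: descend 101111111100000010000000000 ; hops seen [H1,H6,H1,H1,H1] ; pick H1
  add 218.128.0.0/12 -> H5 at depth 12
  add 191.192.128.16/28 -> H0 at depth 28
  Q 218.131.134.6: descend 1101101010000011100001100 ; hops seen [H1,H5,H4] ; pick H4

== LOOKUPS ==
["H6","H6","H5","H6","H6","H6","H2","H5","H3","H1","H1","H4"]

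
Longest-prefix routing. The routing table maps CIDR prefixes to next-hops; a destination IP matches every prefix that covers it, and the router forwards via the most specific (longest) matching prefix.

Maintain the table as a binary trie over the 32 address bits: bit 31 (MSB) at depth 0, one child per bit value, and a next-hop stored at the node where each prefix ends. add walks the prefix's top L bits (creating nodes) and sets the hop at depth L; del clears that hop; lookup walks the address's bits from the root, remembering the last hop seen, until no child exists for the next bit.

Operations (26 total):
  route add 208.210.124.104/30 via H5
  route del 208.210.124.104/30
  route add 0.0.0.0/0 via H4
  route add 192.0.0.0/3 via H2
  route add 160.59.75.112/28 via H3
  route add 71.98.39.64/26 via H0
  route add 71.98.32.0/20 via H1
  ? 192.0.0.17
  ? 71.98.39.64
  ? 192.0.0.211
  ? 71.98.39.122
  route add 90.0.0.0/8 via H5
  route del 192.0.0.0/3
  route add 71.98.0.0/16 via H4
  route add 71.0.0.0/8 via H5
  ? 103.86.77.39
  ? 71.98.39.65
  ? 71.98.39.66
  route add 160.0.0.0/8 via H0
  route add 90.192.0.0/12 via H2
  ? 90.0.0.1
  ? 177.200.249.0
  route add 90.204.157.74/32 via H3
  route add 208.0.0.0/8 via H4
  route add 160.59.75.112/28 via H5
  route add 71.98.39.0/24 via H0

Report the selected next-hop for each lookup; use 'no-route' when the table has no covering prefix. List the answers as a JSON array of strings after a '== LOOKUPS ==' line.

Process each operation:
  + 208.210.124.104/30 (H5) depth=30
  - 208.210.124.104/30 clear@30
  + 0.0.0.0/0 (H4) depth=0
  + 192.0.0.0/3 (H2) depth=3
  + 160.59.75.112/28 (H3) depth=28
  + 71.98.39.64/26 (H0) depth=26
  + 71.98.32.0/20 (H1) depth=20
  Q 192.0.0.17: descend 110 ; hops seen [H4,H2] ; pick H2
  Q 71.98.39.64: descend 01000111011000100010011101 ; hops seen [H4,H1,H0] ; pick H0
  Q 192.0.0.211: descend 110 ; hops seen [H4,H2] ; pick H2
  Q 71.98.39.122: descend 01000111011000100010011101 ; hops seen [H4,H1,H0] ; pick H0
  + 90.0.0.0/8 (H5) depth=8
  - 192.0.0.0/3 clear@3
  + 71.98.0.0/16 (H4) depth=16
  + 71.0.0.0/8 (H5) depth=8
  Q 103.86.77.39: descend 01 ; hops seen [H4] ; pick H4
  Q 71.98.39.65: descend 01000111011000100010011101 ; hops seen [H4,H5,H4,H1,H0] ; pick H0
  Q 71.98.39.66: descend 01000111011000100010011101 ; hops seen [H4,H5,H4,H1,H0] ; pick H0
  + 160.0.0.0/8 (H0) depth=8
  + 90.192.0.0/12 (H2) depth=12
  Q 90.0.0.1: descend 01011010 ; hops seen [H4,H5] ; pick H5
  Q 177.200.249.0: descend 101 ; hops seen [H4] ; pick H4
  + 90.204.157.74/32 (H3) depth=32
  + 208.0.0.0/8 (H4) depth=8
  + 160.59.75.112/28 (H5) depth=28
  + 71.98.39.0/24 (H0) depth=24

== LOOKUPS ==
["H2","H0","H2","H0","H4","H0","H0","H5","H4"]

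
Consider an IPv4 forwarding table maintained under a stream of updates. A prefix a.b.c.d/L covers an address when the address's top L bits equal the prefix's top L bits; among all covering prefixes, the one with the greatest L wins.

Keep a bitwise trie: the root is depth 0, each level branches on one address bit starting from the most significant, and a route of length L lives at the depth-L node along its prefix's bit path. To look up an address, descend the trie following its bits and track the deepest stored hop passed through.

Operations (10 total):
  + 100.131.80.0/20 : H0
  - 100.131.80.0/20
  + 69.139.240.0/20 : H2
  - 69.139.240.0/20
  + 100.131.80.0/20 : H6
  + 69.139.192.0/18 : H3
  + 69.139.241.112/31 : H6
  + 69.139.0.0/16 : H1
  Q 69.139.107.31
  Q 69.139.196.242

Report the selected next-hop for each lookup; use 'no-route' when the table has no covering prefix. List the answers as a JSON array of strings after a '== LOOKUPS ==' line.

Apply in order:
  add 100.131.80.0/20 -> H0 at depth 20
  del 100.131.80.0/20 (clear depth 20)
  add 69.139.240.0/20 -> H2 at depth 20
  del 69.139.240.0/20 (clear depth 20)
  add 100.131.80.0/20 -> H6 at depth 20
  add 69.139.192.0/18 -> H3 at depth 18
  add 69.139.241.112/31 -> H6 at depth 31
  add 69.139.0.0/16 -> H1 at depth 16
  Q 69.139.107.31: descend 0100010110001011 ; hops seen [H1] ; pick H1
  Q 69.139.196.242: descend 010001011000101111 ; hops seen [H1,H3] ; pick H3

== LOOKUPS ==
["H1","H3"]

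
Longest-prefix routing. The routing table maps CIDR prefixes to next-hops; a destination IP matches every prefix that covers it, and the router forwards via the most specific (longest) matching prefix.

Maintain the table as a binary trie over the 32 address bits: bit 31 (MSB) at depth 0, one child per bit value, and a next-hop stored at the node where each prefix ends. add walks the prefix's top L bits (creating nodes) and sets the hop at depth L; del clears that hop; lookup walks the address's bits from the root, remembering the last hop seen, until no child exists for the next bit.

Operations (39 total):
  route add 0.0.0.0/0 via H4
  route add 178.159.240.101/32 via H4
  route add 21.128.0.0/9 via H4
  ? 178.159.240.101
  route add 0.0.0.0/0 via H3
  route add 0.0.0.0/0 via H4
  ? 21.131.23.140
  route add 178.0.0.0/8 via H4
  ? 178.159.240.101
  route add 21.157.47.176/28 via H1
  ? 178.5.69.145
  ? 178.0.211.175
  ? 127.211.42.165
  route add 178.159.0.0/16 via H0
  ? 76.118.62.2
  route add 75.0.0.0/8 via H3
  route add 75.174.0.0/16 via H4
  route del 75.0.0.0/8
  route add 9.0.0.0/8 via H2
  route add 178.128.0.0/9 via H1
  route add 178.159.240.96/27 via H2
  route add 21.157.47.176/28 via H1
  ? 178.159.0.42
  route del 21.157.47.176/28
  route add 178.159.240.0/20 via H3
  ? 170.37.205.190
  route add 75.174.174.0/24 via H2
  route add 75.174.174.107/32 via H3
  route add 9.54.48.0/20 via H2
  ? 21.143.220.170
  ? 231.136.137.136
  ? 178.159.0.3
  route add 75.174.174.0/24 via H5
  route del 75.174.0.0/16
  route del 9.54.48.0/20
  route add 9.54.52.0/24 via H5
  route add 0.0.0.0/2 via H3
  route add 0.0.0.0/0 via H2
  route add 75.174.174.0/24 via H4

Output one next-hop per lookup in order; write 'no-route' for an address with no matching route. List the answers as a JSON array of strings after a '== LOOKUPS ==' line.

Trace:
  + 0.0.0.0/0 (H4) depth=0
  + 178.159.240.101/32 (H4) depth=32
  + 21.128.0.0/9 (H4) depth=9
  lookup 178.159.240.101: bits 10110010100111111111000001100101 walk d0:H4→d1:-→d2:-→d3:-→d4:-→d5:-→d6:-→d7:-→d8:-→d9:-→d10:-→d11:-→d12:-→d13:-→d14:-→d15:-→d16:-→d17:-→d18:-→d19:-→d20:-→d21:-→d22:-→d23:-→d24:-→d25:-→d26:-→d27:-→d28:-→d29:-→d30:-→d31:-→d32:H4 -> H4
  + 0.0.0.0/0 (H3) depth=0
  + 0.0.0.0/0 (H4) depth=0
  lookup 21.131.23.140: bits 000101011 walk d0:H4→d1:-→d2:-→d3:-→d4:-→d5:-→d6:-→d7:-→d8:-→d9:H4 -> H4
  + 178.0.0.0/8 (H4) depth=8
  lookup 178.159.240.101: bits 10110010100111111111000001100101 walk d0:H4→d1:-→d2:-→d3:-→d4:-→d5:-→d6:-→d7:-→d8:H4→d9:-→d10:-→d11:-→d12:-→d13:-→d14:-→d15:-→d16:-→d17:-→d18:-→d19:-→d20:-→d21:-→d22:-→d23:-→d24:-→d25:-→d26:-→d27:-→d28:-→d29:-→d30:-→d31:-→d32:H4 -> H4
  + 21.157.47.176/28 (H1) depth=28
  lookup 178.5.69.145: bits 10110010 walk d0:H4→d1:-→d2:-→d3:-→d4:-→d5:-→d6:-→d7:-→d8:H4 -> H4
  lookup 178.0.211.175: bits 10110010 walk d0:H4→d1:-→d2:-→d3:-→d4:-→d5:-→d6:-→d7:-→d8:H4 -> H4
  lookup 127.211.42.165: bits 0 walk d0:H4→d1:- -> H4
  + 178.159.0.0/16 (H0) depth=16
  lookup 76.118.62.2: bits 0 walk d0:H4→d1:- -> H4
  + 75.0.0.0/8 (H3) depth=8
  + 75.174.0.0/16 (H4) depth=16
  - 75.0.0.0/8 clear@8
  + 9.0.0.0/8 (H2) depth=8
  + 178.128.0.0/9 (H1) depth=9
  + 178.159.240.96/27 (H2) depth=27
  + 21.157.47.176/28 (H1) depth=28
  lookup 178.159.0.42: bits 1011001010011111 walk d0:H4→d1:-→d2:-→d3:-→d4:-→d5:-→d6:-→d7:-→d8:H4→d9:H1→d10:-→d11:-→d12:-→d13:-→d14:-→d15:-→d16:H0 -> H0
  - 21.157.47.176/28 clear@28
  + 178.159.240.0/20 (H3) depth=20
  lookup 170.37.205.190: bits 101 walk d0:H4→d1:-→d2:-→d3:- -> H4
  + 75.174.174.0/24 (H2) depth=24
  + 75.174.174.107/32 (H3) depth=32
  + 9.54.48.0/20 (H2) depth=20
  lookup 21.143.220.170: bits 00010101100 walk d0:H4→d1:-→d2:-→d3:-→d4:-→d5:-→d6:-→d7:-→d8:-→d9:H4→d10:-→d11:- -> H4
  lookup 231.136.137.136: bits 1 walk d0:H4→d1:- -> H4
  lookup 178.159.0.3: bits 1011001010011111 walk d0:H4→d1:-→d2:-→d3:-→d4:-→d5:-→d6:-→d7:-→d8:H4→d9:H1→d10:-→d11:-→d12:-→d13:-→d14:-→d15:-→d16:H0 -> H0
  + 75.174.174.0/24 (H5) depth=24
  - 75.174.0.0/16 clear@16
  - 9.54.48.0/20 clear@20
  + 9.54.52.0/24 (H5) depth=24
  + 0.0.0.0/2 (H3) depth=2
  + 0.0.0.0/0 (H2) depth=0
  + 75.174.174.0/24 (H4) depth=24

== LOOKUPS ==
["H4","H4","H4","H4","H4","H4","H4","H0","H4","H4","H4","H0"]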